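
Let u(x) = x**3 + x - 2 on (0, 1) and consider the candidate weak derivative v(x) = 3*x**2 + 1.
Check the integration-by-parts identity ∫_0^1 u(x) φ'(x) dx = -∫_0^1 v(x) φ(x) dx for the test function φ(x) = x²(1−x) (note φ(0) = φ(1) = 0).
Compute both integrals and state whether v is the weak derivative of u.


LHS = -11/60, RHS = -11/60. Yes, v = u' weakly.

u(x) = x**3 + x - 2, classical derivative u'(x) = 3*x**2 + 1.
φ(x) = x²(1−x), so φ'(x) = x*(2 - 3*x).
Note φ(0) = φ(1) = 0, so the boundary term u·φ vanishes.
LHS = ∫_0^1 u(x) φ'(x) dx = ∫_0^1 (-3*x^5 + 2*x^4 - 3*x^3 + 8*x^2 - 4*x) dx. Term by term:
  ∫_0^1 -3*x^5 dx = -1/2;  ∫_0^1 2*x^4 dx = 2/5;  ∫_0^1 -3*x^3 dx = -3/4;
  ∫_0^1 8*x^2 dx = 8/3;  ∫_0^1 -4*x dx = -2.
Sum: -1/2 + 2/5 − 3/4 + 8/3 − 2 = -11/60.
So LHS = -11/60.
∫_0^1 v(x) φ(x) dx = ∫_0^1 (-3*x^5 + 3*x^4 - x^3 + x^2) dx. Term by term:
  ∫_0^1 -3*x^5 dx = -1/2;  ∫_0^1 3*x^4 dx = 3/5;  ∫_0^1 -x^3 dx = -1/4;
  ∫_0^1 x^2 dx = 1/3.
Sum: -1/2 + 3/5 − 1/4 + 1/3 = 11/60.
So RHS = -∫_0^1 v(x) φ(x) dx = -11/60.
LHS = RHS, so the identity holds for this test φ.
Moreover u is smooth here and v(x) = u'(x) = 3*x**2 + 1 pointwise, so the identity holds for every test function. Hence v is the weak derivative of u.


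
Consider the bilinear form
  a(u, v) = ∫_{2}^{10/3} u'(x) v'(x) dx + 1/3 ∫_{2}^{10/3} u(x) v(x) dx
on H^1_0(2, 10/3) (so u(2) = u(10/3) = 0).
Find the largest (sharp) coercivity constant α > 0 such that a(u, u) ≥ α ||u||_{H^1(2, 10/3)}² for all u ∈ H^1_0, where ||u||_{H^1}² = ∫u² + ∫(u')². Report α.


α = (16 + 27*π^2)/(3*(16 + 9*π^2))

Coercivity of a(·,·) on H^1_0(2, 10/3) means a(u, u) ≥ α ||u||_{H^1}² for every u ∈ H^1_0.
The interval has length L = 4/3, and Poincaré/coercivity depend only on L. Here a(u, u) = ∫(u')² + (1/3)·∫u².
Here 0 < c = 1/3 < 1. The condition a(u,u) ≥ α||u||_{H^1}² reads (1−α)∫(u')² ≥ (α−c)∫u². Any admissible α is ≤ 1 (rapidly oscillating u have ∫u²/∫(u')² → 0), and α = 1 would force 0 ≥ (1−c)∫u², impossible since c < 1; so 1−α > 0. By the sharp Poincaré inequality on H^1_0 of an interval of length L, ∫(u')² ≥ (π/L)²∫u² with equality for the first sine mode sin(π(x−x₀)/L) (x₀ the left endpoint), so the inequality holds for all u iff (1−α)(π/L)² ≥ α − c, i.e. α ≤ ((π/L)² + c)/((π/L)² + 1) = (1 + c(L/π)²)/(1 + (L/π)²). With (π/L)² = 9*π^2/16 and c = 1/3, the largest admissible constant is α = ((π/L)² + c)/((π/L)² + 1).
Simplifying, α = (16 + 27*π^2)/(3*(16 + 9*π^2)).


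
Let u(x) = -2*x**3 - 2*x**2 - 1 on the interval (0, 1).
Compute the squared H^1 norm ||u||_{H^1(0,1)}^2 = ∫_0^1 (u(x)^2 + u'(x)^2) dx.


||u||_{H^1}^2 = 214/7

The H^1 norm (squared) on an interval (0, L) is
  ||u||_{H^1}^2 = ∫_0^L u(x)^2 dx + ∫_0^L u'(x)^2 dx.
Compute u'(x) = -6*x**2 - 4*x.
Then u(x)^2 = 4*x**6 + 8*x**5 + 4*x**4 + 4*x**3 + 4*x**2 + 1 and u'(x)^2 = 36*x**4 + 48*x**3 + 16*x**2.
Integrate each monomial from 0 to 1 using ∫_0^1 c·x^n dx = c·1^(n+1)/(n+1):
  ∫_0^1 u(x)^2 dx = ∫_0^1 (4*x^6 + 8*x^5 + 4*x^4 + 4*x^3 + 4*x^2 + 1) dx. Term by term:
    ∫_0^1 4*x^6 dx = 4/7;  ∫_0^1 8*x^5 dx = 4/3;  ∫_0^1 4*x^4 dx = 4/5;
    ∫_0^1 4*x^3 dx = 1;  ∫_0^1 4*x^2 dx = 4/3;  ∫_0^1 1 dx = 1.
  Sum: 4/7 + 4/3 + 4/5 + 1 + 4/3 + 1 = 634/105.
  ∫_0^1 u'(x)^2 dx = ∫_0^1 (36*x^4 + 48*x^3 + 16*x^2) dx. Term by term:
    ∫_0^1 36*x^4 dx = 36/5;  ∫_0^1 48*x^3 dx = 12;  ∫_0^1 16*x^2 dx = 16/3.
  Sum: 36/5 + 12 + 16/3 = 368/15.
Adding: ||u||_{H^1}^2 = 634/105 + 368/15 = 214/7.


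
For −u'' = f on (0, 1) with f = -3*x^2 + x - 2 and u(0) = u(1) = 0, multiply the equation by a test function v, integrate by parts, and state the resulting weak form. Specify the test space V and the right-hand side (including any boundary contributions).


V = H^1_0(0, 1) (so v(0) = v(1) = 0); weak form: ∫_0^1 u'v' dx = ∫_0^1 (-3*x^2 + x - 2) v dx for all v ∈ V.

Multiply both sides by a test function v and integrate from 0 to 1:
  ∫_0^1 −u''(x) v(x) dx = ∫_0^1 f(x) v(x) dx.
Integrate the LHS by parts once:
  ∫_0^1 −u'' v dx = −[u'(x) v(x)]_0^1 + ∫_0^1 u'(x) v'(x) dx.
Thus ∫_0^1 u'(x) v'(x) dx = ∫_0^1 f(x) v(x) dx + [u'(x) v(x)]_0^1.
Choose V so that boundary terms are either known or forced to vanish.
u is Dirichlet: u(0) = u(1) = 0. Let V = H^1_0(0, 1); then v(0) = v(1) = 0, and [u' v]_0^1 = 0.
Weak formulation: find u (satisfying any essential BC) such that ∫_0^1 u'(x) v'(x) dx = ∫_0^1 f v dx for all v ∈ V.
Substituting f(x) = -3*x^2 + x - 2, the right-hand side is ∫_0^1 (-3*x^2 + x - 2) v dx.


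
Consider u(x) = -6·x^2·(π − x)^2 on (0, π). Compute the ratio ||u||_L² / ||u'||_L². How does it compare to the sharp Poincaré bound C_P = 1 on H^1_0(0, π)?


||u||_L² / ||u'||_L² = sqrt(3)*π/6 < C_P = 1.

u(x) = -6·x^2·(π − x)^2, so u'(x) = 12*x*(x*(π - x) - (x - π)^2).
u(x) = -6·x^2·(π − x)^2 vanishes at x = 0 and x = π, so u ∈ H^1_0(0, π). Differentiate via the product rule and integrate the resulting polynomials term by term.
  ∫_0^π u² dx = ∫_0^π (36*x^8 - 144*π*x^7 + 216*π^2*x^6 - 144*π^3*x^5 + 36*π^4*x^4) dx. Term by term:
    ∫_0^π 36*x^8 dx = 4*π^9;  ∫_0^π -144*π*x^7 dx = -18*π^9;  ∫_0^π 216*π^2*x^6 dx = 216*π^9/7;
    ∫_0^π -144*π^3*x^5 dx = -24*π^9;  ∫_0^π 36*π^4*x^4 dx = 36*π^9/5.
  Sum: 4*π^9 − 18*π^9 + 216*π^9/7 − 24*π^9 + 36*π^9/5 = 2*π^9/35.
  ∫_0^π (u')² dx = ∫_0^π (576*x^6 - 1728*π*x^5 + 1872*π^2*x^4 - 864*π^3*x^3 + 144*π^4*x^2) dx. Term by term:
    ∫_0^π 576*x^6 dx = 576*π^7/7;  ∫_0^π -1728*π*x^5 dx = -288*π^7;  ∫_0^π 1872*π^2*x^4 dx = 1872*π^7/5;
    ∫_0^π -864*π^3*x^3 dx = -216*π^7;  ∫_0^π 144*π^4*x^2 dx = 48*π^7.
  Sum: 576*π^7/7 − 288*π^7 + 1872*π^7/5 − 216*π^7 + 48*π^7 = 24*π^7/35.
∫_0^π u² dx = 2*π^9/35, so ||u||_L² = sqrt(70)*π^(9/2)/35.
∫_0^π (u')² dx = 24*π^7/35, so ||u'||_L² = 2*sqrt(210)*π^(7/2)/35.
Ratio ||u||_L² / ||u'||_L² = sqrt(3)*π/6.
Sharp Poincaré constant on H^1_0(0, π) is C_P = L/π = 1, achieved by sin(x).
A polynomial bump cannot attain the sharp Poincaré constant (only the first sine eigenfunction does), so the ratio is strictly less than C_P, consistent with ||u||_L² ≤ C_P ||u'||_L².


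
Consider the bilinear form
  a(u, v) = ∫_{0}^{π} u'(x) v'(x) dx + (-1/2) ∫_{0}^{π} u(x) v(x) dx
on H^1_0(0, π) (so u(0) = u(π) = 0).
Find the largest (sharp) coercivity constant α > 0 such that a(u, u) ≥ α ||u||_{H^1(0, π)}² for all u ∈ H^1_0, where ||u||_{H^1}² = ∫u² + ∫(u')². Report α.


α = 1/4

Coercivity of a(·,·) on H^1_0(0, π) means a(u, u) ≥ α ||u||_{H^1}² for every u ∈ H^1_0.
The interval has length L = π, and Poincaré/coercivity depend only on L. Here a(u, u) = ∫(u')² + (-1/2)·∫u².
Here c = -1/2 < 0 with |c| < (π/L)² = 1, so coercivity still holds. The condition a(u,u) ≥ α||u||_{H^1}² reads (1−α)∫(u')² ≥ (α−c)∫u². Any admissible α is ≤ 1 (rapidly oscillating u have ∫u²/∫(u')² → 0), and α = 1 would force 0 ≥ (1−c)∫u², impossible since c < 1; so 1−α > 0. By the sharp Poincaré inequality on H^1_0 of an interval of length L, ∫(u')² ≥ (π/L)²∫u² with equality for the first sine mode sin(π(x−x₀)/L) (x₀ the left endpoint), so the inequality holds for all u iff (1−α)(π/L)² ≥ α − c, i.e. α ≤ ((π/L)² + c)/((π/L)² + 1) = (1 + c(L/π)²)/(1 + (L/π)²). (Direct route, valid since c ≤ 0: Poincaré gives c∫u² ≥ c(L/π)²∫(u')², so a(u,u) ≥ (1 + c(L/π)²)∫(u')², while ||u||_{H^1}² ≤ (1 + (L/π)²)∫(u')²; dividing yields the same α.) With (π/L)² = 1 and c = -1/2, the largest admissible constant is α = ((π/L)² + c)/((π/L)² + 1).
Simplifying, α = 1/4.


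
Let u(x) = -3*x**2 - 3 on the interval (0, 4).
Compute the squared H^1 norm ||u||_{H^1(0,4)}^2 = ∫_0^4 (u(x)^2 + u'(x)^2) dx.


||u||_{H^1}^2 = 15156/5

The H^1 norm (squared) on an interval (0, L) is
  ||u||_{H^1}^2 = ∫_0^L u(x)^2 dx + ∫_0^L u'(x)^2 dx.
Compute u'(x) = -6*x.
Then u(x)^2 = 9*x**4 + 18*x**2 + 9 and u'(x)^2 = 36*x**2.
Integrate each monomial from 0 to 4 using ∫_0^4 c·x^n dx = c·4^(n+1)/(n+1):
  ∫_0^4 u(x)^2 dx = ∫_0^4 (9*x^4 + 18*x^2 + 9) dx. Term by term:
    ∫_0^4 9*x^4 dx = 9216/5;  ∫_0^4 18*x^2 dx = 384;  ∫_0^4 9 dx = 36.
  Sum: 9216/5 + 384 + 36 = 11316/5.
  ∫_0^4 u'(x)^2 dx = ∫_0^4 (36*x^2) dx. Term by term:
    ∫_0^4 36*x^2 dx = 768.
Adding: ||u||_{H^1}^2 = 11316/5 + 768 = 15156/5.


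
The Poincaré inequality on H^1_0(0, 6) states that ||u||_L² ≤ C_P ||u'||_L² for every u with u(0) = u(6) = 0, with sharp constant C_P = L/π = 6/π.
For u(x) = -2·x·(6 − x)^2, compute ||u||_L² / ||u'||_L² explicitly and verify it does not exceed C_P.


||u||_L² / ||u'||_L² = 3*sqrt(14)/7 < C_P = 6/π.

u(x) = -2·x·(6 − x)^2, so u'(x) = 6*(2 - x)*(x - 6).
u(x) = -2·x·(6 − x)^2 vanishes at x = 0 and x = 6, so u ∈ H^1_0(0, 6). Differentiate via the product rule and integrate the resulting polynomials term by term.
  ∫_0^6 u² dx = ∫_0^6 (4*x^6 - 96*x^5 + 864*x^4 - 3456*x^3 + 5184*x^2) dx. Term by term:
    ∫_0^6 4*x^6 dx = 1119744/7;  ∫_0^6 -96*x^5 dx = -746496;  ∫_0^6 864*x^4 dx = 6718464/5;
    ∫_0^6 -3456*x^3 dx = -1119744;  ∫_0^6 5184*x^2 dx = 373248.
  Sum: 1119744/7 − 746496 + 6718464/5 − 1119744 + 373248 = 373248/35.
  ∫_0^6 (u')² dx = ∫_0^6 (36*x^4 - 576*x^3 + 3168*x^2 - 6912*x + 5184) dx. Term by term:
    ∫_0^6 36*x^4 dx = 279936/5;  ∫_0^6 -576*x^3 dx = -186624;  ∫_0^6 3168*x^2 dx = 228096;
    ∫_0^6 -6912*x dx = -124416;  ∫_0^6 5184 dx = 31104.
  Sum: 279936/5 − 186624 + 228096 − 124416 + 31104 = 20736/5.
∫_0^6 u² dx = 373248/35, so ||u||_L² = 432*sqrt(70)/35.
∫_0^6 (u')² dx = 20736/5, so ||u'||_L² = 144*sqrt(5)/5.
Ratio ||u||_L² / ||u'||_L² = 3*sqrt(14)/7.
Sharp Poincaré constant on H^1_0(0, 6) is C_P = L/π = 6/π, achieved by sin(π/6·x).
A polynomial bump cannot attain the sharp Poincaré constant (only the first sine eigenfunction does), so the ratio is strictly less than C_P, consistent with ||u||_L² ≤ C_P ||u'||_L².


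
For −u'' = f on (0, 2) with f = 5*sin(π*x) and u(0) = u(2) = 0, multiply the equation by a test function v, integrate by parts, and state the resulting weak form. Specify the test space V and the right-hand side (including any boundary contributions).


V = H^1_0(0, 2) (so v(0) = v(2) = 0); weak form: ∫_0^2 u'v' dx = ∫_0^2 (5*sin(π*x)) v dx for all v ∈ V.

Multiply both sides by a test function v and integrate from 0 to 2:
  ∫_0^2 −u''(x) v(x) dx = ∫_0^2 f(x) v(x) dx.
Integrate the LHS by parts once:
  ∫_0^2 −u'' v dx = −[u'(x) v(x)]_0^2 + ∫_0^2 u'(x) v'(x) dx.
Thus ∫_0^2 u'(x) v'(x) dx = ∫_0^2 f(x) v(x) dx + [u'(x) v(x)]_0^2.
Choose V so that boundary terms are either known or forced to vanish.
u is Dirichlet: u(0) = u(2) = 0. Let V = H^1_0(0, 2); then v(0) = v(2) = 0, and [u' v]_0^2 = 0.
Weak formulation: find u (satisfying any essential BC) such that ∫_0^2 u'(x) v'(x) dx = ∫_0^2 f v dx for all v ∈ V.
Substituting f(x) = 5*sin(π*x), the right-hand side is ∫_0^2 (5*sin(π*x)) v dx.


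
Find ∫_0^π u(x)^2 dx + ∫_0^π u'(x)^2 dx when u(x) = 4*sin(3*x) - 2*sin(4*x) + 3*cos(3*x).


||u||_{H^1(0,π)}^2 = -960/7 + 159*π

u'(x) = -9*sin(3*x) + 12*cos(3*x) - 8*cos(4*x).
Expand u² and (u')² and integrate term by term on (0, π), using: for integers n ≥ 1, ∫_0^π sin²(nx) dx = ∫_0^π cos²(nx) dx = π/2; for n ≠ n', ∫_0^π sin(nx)sin(n'x) dx = ∫_0^π cos(nx)cos(n'x) dx = 0; and by product-to-sum, ∫_0^π sin(nx)cos(n'x) dx = ½∫_0^π [sin((n+n')x) + sin((n−n')x)] dx, which is 0 when n+n' is even and 2n/(n²−n'²) when n+n' is odd (it need not vanish on (0, π)).
  u² squared terms: (-2)²·∫sin(4x)² dx = 4·π/2 = 2*π;  (3)²·∫cos(3x)² dx = 9·π/2 = 9*π/2;  (4)²·∫sin(3x)² dx = 16·π/2 = 8*π.
  u² cross terms: 2·(-2)·(3)·∫sin(4x)·cos(3x) dx = -12·(8/7) = -96/7;  2·(-2)·(4)·∫sin(4x)·sin(3x) dx = -16·(0) = 0;  2·(3)·(4)·∫cos(3x)·sin(3x) dx = 24·(0) = 0.
  So ∫_0^π u² dx = 2*π + 9*π/2 + 8*π − 96/7 + 0 + 0 = -96/7 + 29*π/2.
  (u')² squared terms: (-9)²·∫sin(3x)² dx = 81·π/2 = 81*π/2;  (-8)²·∫cos(4x)² dx = 64·π/2 = 32*π;  (12)²·∫cos(3x)² dx = 144·π/2 = 72*π.
  (u')² cross terms: 2·(-9)·(-8)·∫sin(3x)·cos(4x) dx = 144·(-6/7) = -864/7;  2·(-9)·(12)·∫sin(3x)·cos(3x) dx = -216·(0) = 0;  2·(-8)·(12)·∫cos(4x)·cos(3x) dx = -192·(0) = 0.
  So ∫_0^π (u')² dx = 81*π/2 + 32*π + 72*π − 864/7 + 0 + 0 = -864/7 + 289*π/2.
||u||_{H^1}^2 = (-96/7 + 29*π/2) + (-864/7 + 289*π/2) = -960/7 + 159*π.


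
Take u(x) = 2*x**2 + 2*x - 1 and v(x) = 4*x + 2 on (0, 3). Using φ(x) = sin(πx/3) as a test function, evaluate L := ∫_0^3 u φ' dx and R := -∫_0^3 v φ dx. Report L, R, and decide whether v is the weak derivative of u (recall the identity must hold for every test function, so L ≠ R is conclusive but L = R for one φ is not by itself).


LHS = -48/π, RHS = -48/π. Yes, v = u' weakly.

u(x) = 2*x**2 + 2*x - 1, classical derivative u'(x) = 4*x + 2.
φ(x) = sin(πx/3), so φ'(x) = π*cos(π*x/3)/3.
Note φ(0) = φ(3) = 0, so the boundary term u·φ vanishes.
LHS = ∫_0^3 u(x) φ'(x) dx = ∫_0^3 (2*π*x^2*cos(π*x/3)/3 + 2*π*x*cos(π*x/3)/3 - π*cos(π*x/3)/3) dx. Term by term:
  ∫_0^3 -π*cos(π*x/3)/3 dx = 0;  ∫_0^3 2*π*x*cos(π*x/3)/3 dx = -12/π;  ∫_0^3 2*π*x^2*cos(π*x/3)/3 dx = -36/π.
Sum: 0 − 12/π − 36/π = -48/π.
So LHS = -48/π.
∫_0^3 v(x) φ(x) dx = ∫_0^3 (4*x*sin(π*x/3) + 2*sin(π*x/3)) dx. Term by term:
  ∫_0^3 2*sin(π*x/3) dx = 12/π;  ∫_0^3 4*x*sin(π*x/3) dx = 36/π.
Sum: 12/π + 36/π = 48/π.
So RHS = -∫_0^3 v(x) φ(x) dx = -48/π.
LHS = RHS, so the identity holds for this test φ.
Moreover u is smooth here and v(x) = u'(x) = 4*x + 2 pointwise, so the identity holds for every test function. Hence v is the weak derivative of u.


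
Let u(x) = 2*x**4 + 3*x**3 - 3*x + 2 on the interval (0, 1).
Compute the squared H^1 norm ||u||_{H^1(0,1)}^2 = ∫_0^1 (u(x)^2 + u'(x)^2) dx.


||u||_{H^1}^2 = 19891/630

The H^1 norm (squared) on an interval (0, L) is
  ||u||_{H^1}^2 = ∫_0^L u(x)^2 dx + ∫_0^L u'(x)^2 dx.
Compute u'(x) = 8*x**3 + 9*x**2 - 3.
Then u(x)^2 = 4*x**8 + 12*x**7 + 9*x**6 - 12*x**5 - 10*x**4 + 12*x**3 + 9*x**2 - 12*x + 4 and u'(x)^2 = 64*x**6 + 144*x**5 + 81*x**4 - 48*x**3 - 54*x**2 + 9.
Integrate each monomial from 0 to 1 using ∫_0^1 c·x^n dx = c·1^(n+1)/(n+1):
  ∫_0^1 u(x)^2 dx = ∫_0^1 (4*x^8 + 12*x^7 + 9*x^6 - 12*x^5 - 10*x^4 + 12*x^3 + 9*x^2 - 12*x + 4) dx. Term by term:
    ∫_0^1 4*x^8 dx = 4/9;  ∫_0^1 12*x^7 dx = 3/2;  ∫_0^1 9*x^6 dx = 9/7;
    ∫_0^1 -12*x^5 dx = -2;  ∫_0^1 -10*x^4 dx = -2;  ∫_0^1 12*x^3 dx = 3;
    ∫_0^1 9*x^2 dx = 3;  ∫_0^1 -12*x dx = -6;  ∫_0^1 4 dx = 4.
  Sum: 4/9 + 3/2 + 9/7 − 2 − 2 + 3 + 3 − 6 + 4 = 407/126.
  ∫_0^1 u'(x)^2 dx = ∫_0^1 (64*x^6 + 144*x^5 + 81*x^4 - 48*x^3 - 54*x^2 + 9) dx. Term by term:
    ∫_0^1 64*x^6 dx = 64/7;  ∫_0^1 144*x^5 dx = 24;  ∫_0^1 81*x^4 dx = 81/5;
    ∫_0^1 -48*x^3 dx = -12;  ∫_0^1 -54*x^2 dx = -18;  ∫_0^1 9 dx = 9.
  Sum: 64/7 + 24 + 81/5 − 12 − 18 + 9 = 992/35.
Adding: ||u||_{H^1}^2 = 407/126 + 992/35 = 19891/630.


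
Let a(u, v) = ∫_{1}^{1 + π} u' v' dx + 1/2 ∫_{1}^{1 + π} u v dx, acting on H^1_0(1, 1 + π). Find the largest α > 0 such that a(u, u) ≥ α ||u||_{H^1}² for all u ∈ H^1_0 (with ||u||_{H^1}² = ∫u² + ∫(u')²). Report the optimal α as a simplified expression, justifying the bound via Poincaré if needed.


α = 3/4

Coercivity of a(·,·) on H^1_0(1, 1 + π) means a(u, u) ≥ α ||u||_{H^1}² for every u ∈ H^1_0.
The interval has length L = π, and Poincaré/coercivity depend only on L. Here a(u, u) = ∫(u')² + (1/2)·∫u².
Here 0 < c = 1/2 < 1. The condition a(u,u) ≥ α||u||_{H^1}² reads (1−α)∫(u')² ≥ (α−c)∫u². Any admissible α is ≤ 1 (rapidly oscillating u have ∫u²/∫(u')² → 0), and α = 1 would force 0 ≥ (1−c)∫u², impossible since c < 1; so 1−α > 0. By the sharp Poincaré inequality on H^1_0 of an interval of length L, ∫(u')² ≥ (π/L)²∫u² with equality for the first sine mode sin(π(x−x₀)/L) (x₀ the left endpoint), so the inequality holds for all u iff (1−α)(π/L)² ≥ α − c, i.e. α ≤ ((π/L)² + c)/((π/L)² + 1) = (1 + c(L/π)²)/(1 + (L/π)²). With (π/L)² = 1 and c = 1/2, the largest admissible constant is α = ((π/L)² + c)/((π/L)² + 1).
Simplifying, α = 3/4.


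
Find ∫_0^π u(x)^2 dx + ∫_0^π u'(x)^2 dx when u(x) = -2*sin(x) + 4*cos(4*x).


||u||_{H^1(0,π)}^2 = 544/15 + 140*π

u'(x) = -16*sin(4*x) - 2*cos(x).
Expand u² and (u')² and integrate term by term on (0, π), using: for integers n ≥ 1, ∫_0^π sin²(nx) dx = ∫_0^π cos²(nx) dx = π/2; for n ≠ n', ∫_0^π sin(nx)sin(n'x) dx = ∫_0^π cos(nx)cos(n'x) dx = 0; and by product-to-sum, ∫_0^π sin(nx)cos(n'x) dx = ½∫_0^π [sin((n+n')x) + sin((n−n')x)] dx, which is 0 when n+n' is even and 2n/(n²−n'²) when n+n' is odd (it need not vanish on (0, π)).
  u² squared terms: (-2)²·∫sin(x)² dx = 4·π/2 = 2*π;  (4)²·∫cos(4x)² dx = 16·π/2 = 8*π.
  u² cross terms: 2·(-2)·(4)·∫sin(x)·cos(4x) dx = -16·(-2/15) = 32/15.
  So ∫_0^π u² dx = 2*π + 8*π + 32/15 = 32/15 + 10*π.
  (u')² squared terms: (-16)²·∫sin(4x)² dx = 256·π/2 = 128*π;  (-2)²·∫cos(x)² dx = 4·π/2 = 2*π.
  (u')² cross terms: 2·(-16)·(-2)·∫sin(4x)·cos(x) dx = 64·(8/15) = 512/15.
  So ∫_0^π (u')² dx = 128*π + 2*π + 512/15 = 512/15 + 130*π.
||u||_{H^1}^2 = (32/15 + 10*π) + (512/15 + 130*π) = 544/15 + 140*π.


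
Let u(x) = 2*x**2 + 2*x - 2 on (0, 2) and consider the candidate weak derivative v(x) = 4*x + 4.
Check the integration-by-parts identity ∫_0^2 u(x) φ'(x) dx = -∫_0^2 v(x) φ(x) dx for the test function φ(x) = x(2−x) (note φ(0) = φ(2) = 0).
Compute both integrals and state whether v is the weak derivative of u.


LHS = -8, RHS = -32/3. No, v is not the weak derivative of u.

u(x) = 2*x**2 + 2*x - 2, classical derivative u'(x) = 4*x + 2.
φ(x) = x(2−x), so φ'(x) = 2 - 2*x.
Note φ(0) = φ(2) = 0, so the boundary term u·φ vanishes.
LHS = ∫_0^2 u(x) φ'(x) dx = ∫_0^2 (-4*x^3 + 8*x - 4) dx. Term by term:
  ∫_0^2 -4*x^3 dx = -16;  ∫_0^2 8*x dx = 16;  ∫_0^2 -4 dx = -8.
Sum: -16 + 16 − 8 = -8.
So LHS = -8.
∫_0^2 v(x) φ(x) dx = ∫_0^2 (-4*x^3 + 4*x^2 + 8*x) dx. Term by term:
  ∫_0^2 -4*x^3 dx = -16;  ∫_0^2 4*x^2 dx = 32/3;  ∫_0^2 8*x dx = 16.
Sum: -16 + 32/3 + 16 = 32/3.
So RHS = -∫_0^2 v(x) φ(x) dx = -32/3.
LHS − RHS = 8/3 ≠ 0, so the identity fails.
(For a valid weak derivative the identity must hold for EVERY test function, in particular this one. The failure shows v is NOT the weak derivative of u.)
Correct weak derivative would be u'(x) = 4*x + 2.


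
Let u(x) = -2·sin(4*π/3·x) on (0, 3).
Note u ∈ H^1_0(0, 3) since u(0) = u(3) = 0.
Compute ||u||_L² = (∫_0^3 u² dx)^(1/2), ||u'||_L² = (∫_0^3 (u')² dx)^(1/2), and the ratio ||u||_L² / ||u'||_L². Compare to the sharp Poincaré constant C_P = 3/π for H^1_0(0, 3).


||u||_L² / ||u'||_L² = 3/(4*π) < C_P = 3/π.

u(x) = -2·sin(4*π/3·x), so u'(x) = -8*π*cos(4*π*x/3)/3.
Writing u(x) = A·sin(kπx/L) with A = -2 and k = 4, use ∫_0^L sin²(kπx/L) dx = L/2 and ∫_0^L cos²(kπx/L) dx = L/2.
u² = 4·sin²(4*π/3·x) and (u')² = 64*π^2/9·cos²(4*π/3·x), and each of sin², cos² integrates to L/2 = 3/2 over (0, 3).
∫_0^3 u² dx = 6, so ||u||_L² = sqrt(6).
∫_0^3 (u')² dx = 32*π^2/3, so ||u'||_L² = 4*sqrt(6)*π/3.
Ratio ||u||_L² / ||u'||_L² = 3/(4*π).
Sharp Poincaré constant on H^1_0(0, 3) is C_P = L/π = 3/π, achieved by sin(π/3·x).
This is the k = 4 harmonic; the ratio L/(kπ) is strictly less than C_P = L/π, consistent with the sharp inequality ||u||_L² ≤ C_P ||u'||_L².


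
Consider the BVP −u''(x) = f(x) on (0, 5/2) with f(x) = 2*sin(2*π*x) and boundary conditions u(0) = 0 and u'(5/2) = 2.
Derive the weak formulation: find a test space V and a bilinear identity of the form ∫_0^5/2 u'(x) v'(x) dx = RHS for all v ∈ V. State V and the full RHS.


V = {v ∈ H^1(0, 5/2) : v(0) = 0} (test functions vanish at x = 0 where u is specified); weak form: ∫_0^5/2 u'v' dx = ∫_0^5/2 (2*sin(2*π*x)) v dx + 2·v(5/2) for all v ∈ V.

Multiply both sides by a test function v and integrate from 0 to 5/2:
  ∫_0^5/2 −u''(x) v(x) dx = ∫_0^5/2 f(x) v(x) dx.
Integrate the LHS by parts once:
  ∫_0^5/2 −u'' v dx = −[u'(x) v(x)]_0^5/2 + ∫_0^5/2 u'(x) v'(x) dx.
Thus ∫_0^5/2 u'(x) v'(x) dx = ∫_0^5/2 f(x) v(x) dx + [u'(x) v(x)]_0^5/2.
Choose V so that boundary terms are either known or forced to vanish.
Mixed BC: u(0) = 0 (Dirichlet) and u'(5/2) = 2 (Neumann). Define V = {v ∈ H^1(0, 5/2) : v(0) = 0}. Then [u' v]_0^5/2 = u'(5/2)·v(5/2) − u'(0)·0 = 2·v(5/2).
Weak formulation: find u (satisfying any essential BC) such that ∫_0^5/2 u'(x) v'(x) dx = ∫_0^5/2 f v dx + 2·v(5/2) for all v ∈ V (Dirichlet at 0 absorbed into V; Neumann datum at x = 5/2 contributes the boundary term).
Substituting f(x) = 2*sin(2*π*x), the right-hand side is ∫_0^5/2 (2*sin(2*π*x)) v dx + 2·v(5/2).


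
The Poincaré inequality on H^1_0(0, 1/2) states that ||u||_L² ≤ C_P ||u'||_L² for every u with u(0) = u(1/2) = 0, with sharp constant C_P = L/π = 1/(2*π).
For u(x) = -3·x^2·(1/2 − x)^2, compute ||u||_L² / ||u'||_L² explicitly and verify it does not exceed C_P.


||u||_L² / ||u'||_L² = sqrt(3)/12 < C_P = 1/(2*π).

u(x) = -3·x^2·(1/2 − x)^2, so u'(x) = 3*x*(-8*x^2 + 6*x - 1)/2.
u(x) = -3·x^2·(1/2 − x)^2 vanishes at x = 0 and x = 1/2, so u ∈ H^1_0(0, 1/2). Differentiate via the product rule and integrate the resulting polynomials term by term.
  ∫_0^1/2 u² dx = ∫_0^1/2 (9*x^8 - 18*x^7 + 27*x^6/2 - 9*x^5/2 + 9*x^4/16) dx. Term by term:
    ∫_0^1/2 9*x^8 dx = 1/512;  ∫_0^1/2 -18*x^7 dx = -9/1024;  ∫_0^1/2 27*x^6/2 dx = 27/1792;
    ∫_0^1/2 -9*x^5/2 dx = -3/256;  ∫_0^1/2 9*x^4/16 dx = 9/2560.
  Sum: 1/512 − 9/1024 + 27/1792 − 3/256 + 9/2560 = 1/35840.
  ∫_0^1/2 (u')² dx = ∫_0^1/2 (144*x^6 - 216*x^5 + 117*x^4 - 27*x^3 + 9*x^2/4) dx. Term by term:
    ∫_0^1/2 144*x^6 dx = 9/56;  ∫_0^1/2 -216*x^5 dx = -9/16;  ∫_0^1/2 117*x^4 dx = 117/160;
    ∫_0^1/2 -27*x^3 dx = -27/64;  ∫_0^1/2 9*x^2/4 dx = 3/32.
  Sum: 9/56 − 9/16 + 117/160 − 27/64 + 3/32 = 3/2240.
∫_0^1/2 u² dx = 1/35840, so ||u||_L² = sqrt(35)/1120.
∫_0^1/2 (u')² dx = 3/2240, so ||u'||_L² = sqrt(105)/280.
Ratio ||u||_L² / ||u'||_L² = sqrt(3)/12.
Sharp Poincaré constant on H^1_0(0, 1/2) is C_P = L/π = 1/(2*π), achieved by sin(2*π·x).
A polynomial bump cannot attain the sharp Poincaré constant (only the first sine eigenfunction does), so the ratio is strictly less than C_P, consistent with ||u||_L² ≤ C_P ||u'||_L².


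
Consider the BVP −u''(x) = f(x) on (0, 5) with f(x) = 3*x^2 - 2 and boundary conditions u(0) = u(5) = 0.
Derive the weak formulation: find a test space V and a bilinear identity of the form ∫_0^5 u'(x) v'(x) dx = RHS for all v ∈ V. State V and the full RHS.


V = H^1_0(0, 5) (so v(0) = v(5) = 0); weak form: ∫_0^5 u'v' dx = ∫_0^5 (3*x^2 - 2) v dx for all v ∈ V.

Multiply both sides by a test function v and integrate from 0 to 5:
  ∫_0^5 −u''(x) v(x) dx = ∫_0^5 f(x) v(x) dx.
Integrate the LHS by parts once:
  ∫_0^5 −u'' v dx = −[u'(x) v(x)]_0^5 + ∫_0^5 u'(x) v'(x) dx.
Thus ∫_0^5 u'(x) v'(x) dx = ∫_0^5 f(x) v(x) dx + [u'(x) v(x)]_0^5.
Choose V so that boundary terms are either known or forced to vanish.
u is Dirichlet: u(0) = u(5) = 0. Let V = H^1_0(0, 5); then v(0) = v(5) = 0, and [u' v]_0^5 = 0.
Weak formulation: find u (satisfying any essential BC) such that ∫_0^5 u'(x) v'(x) dx = ∫_0^5 f v dx for all v ∈ V.
Substituting f(x) = 3*x^2 - 2, the right-hand side is ∫_0^5 (3*x^2 - 2) v dx.


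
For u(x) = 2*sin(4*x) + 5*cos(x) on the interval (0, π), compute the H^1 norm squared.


||u||_{H^1(0,π)}^2 = 64/3 + 59*π

u'(x) = -5*sin(x) + 8*cos(4*x).
Expand u² and (u')² and integrate term by term on (0, π), using: for integers n ≥ 1, ∫_0^π sin²(nx) dx = ∫_0^π cos²(nx) dx = π/2; for n ≠ n', ∫_0^π sin(nx)sin(n'x) dx = ∫_0^π cos(nx)cos(n'x) dx = 0; and by product-to-sum, ∫_0^π sin(nx)cos(n'x) dx = ½∫_0^π [sin((n+n')x) + sin((n−n')x)] dx, which is 0 when n+n' is even and 2n/(n²−n'²) when n+n' is odd (it need not vanish on (0, π)).
  u² squared terms: (2)²·∫sin(4x)² dx = 4·π/2 = 2*π;  (5)²·∫cos(x)² dx = 25·π/2 = 25*π/2.
  u² cross terms: 2·(2)·(5)·∫sin(4x)·cos(x) dx = 20·(8/15) = 32/3.
  So ∫_0^π u² dx = 2*π + 25*π/2 + 32/3 = 32/3 + 29*π/2.
  (u')² squared terms: (-5)²·∫sin(x)² dx = 25·π/2 = 25*π/2;  (8)²·∫cos(4x)² dx = 64·π/2 = 32*π.
  (u')² cross terms: 2·(-5)·(8)·∫sin(x)·cos(4x) dx = -80·(-2/15) = 32/3.
  So ∫_0^π (u')² dx = 25*π/2 + 32*π + 32/3 = 32/3 + 89*π/2.
||u||_{H^1}^2 = (32/3 + 29*π/2) + (32/3 + 89*π/2) = 64/3 + 59*π.


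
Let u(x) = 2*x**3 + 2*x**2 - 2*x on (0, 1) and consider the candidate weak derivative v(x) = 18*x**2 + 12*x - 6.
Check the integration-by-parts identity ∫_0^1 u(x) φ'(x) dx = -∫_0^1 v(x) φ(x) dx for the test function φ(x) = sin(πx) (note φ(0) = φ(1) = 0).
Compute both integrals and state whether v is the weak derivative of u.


LHS = -6/π + 24/π^3, RHS = -18/π + 72/π^3. No, v is not the weak derivative of u.

u(x) = 2*x**3 + 2*x**2 - 2*x, classical derivative u'(x) = 6*x**2 + 4*x - 2.
φ(x) = sin(πx), so φ'(x) = π*cos(π*x).
Note φ(0) = φ(1) = 0, so the boundary term u·φ vanishes.
LHS = ∫_0^1 u(x) φ'(x) dx = ∫_0^1 (2*π*x^3*cos(π*x) + 2*π*x^2*cos(π*x) - 2*π*x*cos(π*x)) dx. Term by term:
  ∫_0^1 -2*π*x*cos(π*x) dx = 4/π;  ∫_0^1 2*π*x^2*cos(π*x) dx = -4/π;  ∫_0^1 2*π*x^3*cos(π*x) dx = -6/π + 24/π^3.
Sum: 4/π − 4/π + -6/π + 24/π^3 = -6/π + 24/π^3.
So LHS = -6/π + 24/π^3.
∫_0^1 v(x) φ(x) dx = ∫_0^1 (18*x^2*sin(π*x) + 12*x*sin(π*x) - 6*sin(π*x)) dx. Term by term:
  ∫_0^1 -6*sin(π*x) dx = -12/π;  ∫_0^1 12*x*sin(π*x) dx = 12/π;  ∫_0^1 18*x^2*sin(π*x) dx = -72/π^3 + 18/π.
Sum: -12/π + 12/π + -72/π^3 + 18/π = -72/π^3 + 18/π.
So RHS = -∫_0^1 v(x) φ(x) dx = -18/π + 72/π^3.
LHS − RHS = -48/π^3 + 12/π ≠ 0, so the identity fails.
(For a valid weak derivative the identity must hold for EVERY test function, in particular this one. The failure shows v is NOT the weak derivative of u.)
Correct weak derivative would be u'(x) = 6*x**2 + 4*x - 2.


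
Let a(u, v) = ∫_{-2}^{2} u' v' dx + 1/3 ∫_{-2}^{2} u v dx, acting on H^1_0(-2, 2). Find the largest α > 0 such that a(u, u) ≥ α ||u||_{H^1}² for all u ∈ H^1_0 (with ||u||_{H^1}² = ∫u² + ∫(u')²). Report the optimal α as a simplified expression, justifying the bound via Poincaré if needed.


α = (16/3 + π^2)/(π^2 + 16)

Coercivity of a(·,·) on H^1_0(-2, 2) means a(u, u) ≥ α ||u||_{H^1}² for every u ∈ H^1_0.
The interval has length L = 4, and Poincaré/coercivity depend only on L. Here a(u, u) = ∫(u')² + (1/3)·∫u².
Here 0 < c = 1/3 < 1. The condition a(u,u) ≥ α||u||_{H^1}² reads (1−α)∫(u')² ≥ (α−c)∫u². Any admissible α is ≤ 1 (rapidly oscillating u have ∫u²/∫(u')² → 0), and α = 1 would force 0 ≥ (1−c)∫u², impossible since c < 1; so 1−α > 0. By the sharp Poincaré inequality on H^1_0 of an interval of length L, ∫(u')² ≥ (π/L)²∫u² with equality for the first sine mode sin(π(x−x₀)/L) (x₀ the left endpoint), so the inequality holds for all u iff (1−α)(π/L)² ≥ α − c, i.e. α ≤ ((π/L)² + c)/((π/L)² + 1) = (1 + c(L/π)²)/(1 + (L/π)²). With (π/L)² = π^2/16 and c = 1/3, the largest admissible constant is α = ((π/L)² + c)/((π/L)² + 1).
Simplifying, α = (16/3 + π^2)/(π^2 + 16).


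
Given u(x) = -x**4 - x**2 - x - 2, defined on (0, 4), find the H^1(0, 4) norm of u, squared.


||u||_{H^1}^2 = 24519452/315

The H^1 norm (squared) on an interval (0, L) is
  ||u||_{H^1}^2 = ∫_0^L u(x)^2 dx + ∫_0^L u'(x)^2 dx.
Compute u'(x) = -4*x**3 - 2*x - 1.
Then u(x)^2 = x**8 + 2*x**6 + 2*x**5 + 5*x**4 + 2*x**3 + 5*x**2 + 4*x + 4 and u'(x)^2 = 16*x**6 + 16*x**4 + 8*x**3 + 4*x**2 + 4*x + 1.
Integrate each monomial from 0 to 4 using ∫_0^4 c·x^n dx = c·4^(n+1)/(n+1):
  ∫_0^4 u(x)^2 dx = ∫_0^4 (x^8 + 2*x^6 + 2*x^5 + 5*x^4 + 2*x^3 + 5*x^2 + 4*x + 4) dx. Term by term:
    ∫_0^4 x^8 dx = 262144/9;  ∫_0^4 2*x^6 dx = 32768/7;  ∫_0^4 2*x^5 dx = 4096/3;
    ∫_0^4 5*x^4 dx = 1024;  ∫_0^4 2*x^3 dx = 128;  ∫_0^4 5*x^2 dx = 320/3;
    ∫_0^4 4*x dx = 32;  ∫_0^4 4 dx = 16.
  Sum: 262144/9 + 32768/7 + 4096/3 + 1024 + 128 + 320/3 + 32 + 16 = 2298256/63.
  ∫_0^4 u'(x)^2 dx = ∫_0^4 (16*x^6 + 16*x^4 + 8*x^3 + 4*x^2 + 4*x + 1) dx. Term by term:
    ∫_0^4 16*x^6 dx = 262144/7;  ∫_0^4 16*x^4 dx = 16384/5;  ∫_0^4 8*x^3 dx = 512;
    ∫_0^4 4*x^2 dx = 256/3;  ∫_0^4 4*x dx = 32;  ∫_0^4 1 dx = 4.
  Sum: 262144/7 + 16384/5 + 512 + 256/3 + 32 + 4 = 4342724/105.
Adding: ||u||_{H^1}^2 = 2298256/63 + 4342724/105 = 24519452/315.


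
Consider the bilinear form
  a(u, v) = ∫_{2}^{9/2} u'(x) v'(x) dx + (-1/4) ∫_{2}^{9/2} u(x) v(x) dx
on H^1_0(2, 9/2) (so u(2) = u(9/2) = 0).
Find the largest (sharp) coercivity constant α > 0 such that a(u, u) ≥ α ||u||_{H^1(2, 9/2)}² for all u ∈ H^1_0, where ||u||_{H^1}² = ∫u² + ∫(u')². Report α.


α = (-25 + 16*π^2)/(4*(25 + 4*π^2))

Coercivity of a(·,·) on H^1_0(2, 9/2) means a(u, u) ≥ α ||u||_{H^1}² for every u ∈ H^1_0.
The interval has length L = 5/2, and Poincaré/coercivity depend only on L. Here a(u, u) = ∫(u')² + (-1/4)·∫u².
Here c = -1/4 < 0 with |c| < (π/L)² = 4*π^2/25, so coercivity still holds. The condition a(u,u) ≥ α||u||_{H^1}² reads (1−α)∫(u')² ≥ (α−c)∫u². Any admissible α is ≤ 1 (rapidly oscillating u have ∫u²/∫(u')² → 0), and α = 1 would force 0 ≥ (1−c)∫u², impossible since c < 1; so 1−α > 0. By the sharp Poincaré inequality on H^1_0 of an interval of length L, ∫(u')² ≥ (π/L)²∫u² with equality for the first sine mode sin(π(x−x₀)/L) (x₀ the left endpoint), so the inequality holds for all u iff (1−α)(π/L)² ≥ α − c, i.e. α ≤ ((π/L)² + c)/((π/L)² + 1) = (1 + c(L/π)²)/(1 + (L/π)²). (Direct route, valid since c ≤ 0: Poincaré gives c∫u² ≥ c(L/π)²∫(u')², so a(u,u) ≥ (1 + c(L/π)²)∫(u')², while ||u||_{H^1}² ≤ (1 + (L/π)²)∫(u')²; dividing yields the same α.) With (π/L)² = 4*π^2/25 and c = -1/4, the largest admissible constant is α = ((π/L)² + c)/((π/L)² + 1).
Simplifying, α = (-25 + 16*π^2)/(4*(25 + 4*π^2)).


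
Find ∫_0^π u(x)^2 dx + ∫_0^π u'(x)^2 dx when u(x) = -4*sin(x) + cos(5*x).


||u||_{H^1(0,π)}^2 = 29*π

u'(x) = -5*sin(5*x) - 4*cos(x).
Expand u² and (u')² and integrate term by term on (0, π), using: for integers n ≥ 1, ∫_0^π sin²(nx) dx = ∫_0^π cos²(nx) dx = π/2; for n ≠ n', ∫_0^π sin(nx)sin(n'x) dx = ∫_0^π cos(nx)cos(n'x) dx = 0; and by product-to-sum, ∫_0^π sin(nx)cos(n'x) dx = ½∫_0^π [sin((n+n')x) + sin((n−n')x)] dx, which is 0 when n+n' is even and 2n/(n²−n'²) when n+n' is odd (it need not vanish on (0, π)).
  u² squared terms: (-4)²·∫sin(x)² dx = 16·π/2 = 8*π;  (1)²·∫cos(5x)² dx = 1·π/2 = π/2.
  u² cross terms: 2·(-4)·(1)·∫sin(x)·cos(5x) dx = -8·(0) = 0.
  So ∫_0^π u² dx = 8*π + π/2 + 0 = 17*π/2.
  (u')² squared terms: (-5)²·∫sin(5x)² dx = 25·π/2 = 25*π/2;  (-4)²·∫cos(x)² dx = 16·π/2 = 8*π.
  (u')² cross terms: 2·(-5)·(-4)·∫sin(5x)·cos(x) dx = 40·(0) = 0.
  So ∫_0^π (u')² dx = 25*π/2 + 8*π + 0 = 41*π/2.
||u||_{H^1}^2 = (17*π/2) + (41*π/2) = 29*π.


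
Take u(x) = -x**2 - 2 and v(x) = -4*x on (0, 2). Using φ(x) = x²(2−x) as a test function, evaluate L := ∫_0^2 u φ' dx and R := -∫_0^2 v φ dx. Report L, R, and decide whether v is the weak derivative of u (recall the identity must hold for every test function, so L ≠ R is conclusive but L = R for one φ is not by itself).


LHS = 16/5, RHS = 32/5. No, v is not the weak derivative of u.

u(x) = -x**2 - 2, classical derivative u'(x) = -2*x.
φ(x) = x²(2−x), so φ'(x) = x*(4 - 3*x).
Note φ(0) = φ(2) = 0, so the boundary term u·φ vanishes.
LHS = ∫_0^2 u(x) φ'(x) dx = ∫_0^2 (3*x^4 - 4*x^3 + 6*x^2 - 8*x) dx. Term by term:
  ∫_0^2 3*x^4 dx = 96/5;  ∫_0^2 -4*x^3 dx = -16;  ∫_0^2 6*x^2 dx = 16;
  ∫_0^2 -8*x dx = -16.
Sum: 96/5 − 16 + 16 − 16 = 16/5.
So LHS = 16/5.
∫_0^2 v(x) φ(x) dx = ∫_0^2 (4*x^4 - 8*x^3) dx. Term by term:
  ∫_0^2 4*x^4 dx = 128/5;  ∫_0^2 -8*x^3 dx = -32.
Sum: 128/5 − 32 = -32/5.
So RHS = -∫_0^2 v(x) φ(x) dx = 32/5.
LHS − RHS = -16/5 ≠ 0, so the identity fails.
(For a valid weak derivative the identity must hold for EVERY test function, in particular this one. The failure shows v is NOT the weak derivative of u.)
Correct weak derivative would be u'(x) = -2*x.


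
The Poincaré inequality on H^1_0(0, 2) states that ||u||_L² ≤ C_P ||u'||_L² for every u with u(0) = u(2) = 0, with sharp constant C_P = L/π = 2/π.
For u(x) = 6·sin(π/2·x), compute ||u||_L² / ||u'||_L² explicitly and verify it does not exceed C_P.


||u||_L² / ||u'||_L² = 2/π = C_P.

u(x) = 6·sin(π/2·x), so u'(x) = 3*π*cos(π*x/2).
Writing u(x) = A·sin(kπx/L) with A = 6 and k = 1, use ∫_0^L sin²(kπx/L) dx = L/2 and ∫_0^L cos²(kπx/L) dx = L/2.
u² = 36·sin²(π/2·x) and (u')² = 9*π^2·cos²(π/2·x), and each of sin², cos² integrates to L/2 = 1 over (0, 2).
∫_0^2 u² dx = 36, so ||u||_L² = 6.
∫_0^2 (u')² dx = 9*π^2, so ||u'||_L² = 3*π.
Ratio ||u||_L² / ||u'||_L² = 2/π.
Sharp Poincaré constant on H^1_0(0, 2) is C_P = L/π = 2/π, achieved by sin(π/2·x).
This is the k = 1 eigenfunction (up to amplitude), so the ratio equals the sharp Poincaré constant exactly.


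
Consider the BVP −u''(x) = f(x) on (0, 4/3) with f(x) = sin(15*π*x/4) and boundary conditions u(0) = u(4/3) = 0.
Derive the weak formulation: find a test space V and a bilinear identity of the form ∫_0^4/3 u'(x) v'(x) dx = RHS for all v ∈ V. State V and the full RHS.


V = H^1_0(0, 4/3) (so v(0) = v(4/3) = 0); weak form: ∫_0^4/3 u'v' dx = ∫_0^4/3 (sin(15*π*x/4)) v dx for all v ∈ V.

Multiply both sides by a test function v and integrate from 0 to 4/3:
  ∫_0^4/3 −u''(x) v(x) dx = ∫_0^4/3 f(x) v(x) dx.
Integrate the LHS by parts once:
  ∫_0^4/3 −u'' v dx = −[u'(x) v(x)]_0^4/3 + ∫_0^4/3 u'(x) v'(x) dx.
Thus ∫_0^4/3 u'(x) v'(x) dx = ∫_0^4/3 f(x) v(x) dx + [u'(x) v(x)]_0^4/3.
Choose V so that boundary terms are either known or forced to vanish.
u is Dirichlet: u(0) = u(4/3) = 0. Let V = H^1_0(0, 4/3); then v(0) = v(4/3) = 0, and [u' v]_0^4/3 = 0.
Weak formulation: find u (satisfying any essential BC) such that ∫_0^4/3 u'(x) v'(x) dx = ∫_0^4/3 f v dx for all v ∈ V.
Substituting f(x) = sin(15*π*x/4), the right-hand side is ∫_0^4/3 (sin(15*π*x/4)) v dx.


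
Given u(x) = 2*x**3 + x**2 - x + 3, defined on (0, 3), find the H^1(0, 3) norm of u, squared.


||u||_{H^1}^2 = 280281/70

The H^1 norm (squared) on an interval (0, L) is
  ||u||_{H^1}^2 = ∫_0^L u(x)^2 dx + ∫_0^L u'(x)^2 dx.
Compute u'(x) = 6*x**2 + 2*x - 1.
Then u(x)^2 = 4*x**6 + 4*x**5 - 3*x**4 + 10*x**3 + 7*x**2 - 6*x + 9 and u'(x)^2 = 36*x**4 + 24*x**3 - 8*x**2 - 4*x + 1.
Integrate each monomial from 0 to 3 using ∫_0^3 c·x^n dx = c·3^(n+1)/(n+1):
  ∫_0^3 u(x)^2 dx = ∫_0^3 (4*x^6 + 4*x^5 - 3*x^4 + 10*x^3 + 7*x^2 - 6*x + 9) dx. Term by term:
    ∫_0^3 4*x^6 dx = 8748/7;  ∫_0^3 4*x^5 dx = 486;  ∫_0^3 -3*x^4 dx = -729/5;
    ∫_0^3 10*x^3 dx = 405/2;  ∫_0^3 7*x^2 dx = 63;  ∫_0^3 -6*x dx = -27;
    ∫_0^3 9 dx = 27.
  Sum: 8748/7 + 486 − 729/5 + 405/2 + 63 − 27 + 27 = 129879/70.
  ∫_0^3 u'(x)^2 dx = ∫_0^3 (36*x^4 + 24*x^3 - 8*x^2 - 4*x + 1) dx. Term by term:
    ∫_0^3 36*x^4 dx = 8748/5;  ∫_0^3 24*x^3 dx = 486;  ∫_0^3 -8*x^2 dx = -72;
    ∫_0^3 -4*x dx = -18;  ∫_0^3 1 dx = 3.
  Sum: 8748/5 + 486 − 72 − 18 + 3 = 10743/5.
Adding: ||u||_{H^1}^2 = 129879/70 + 10743/5 = 280281/70.


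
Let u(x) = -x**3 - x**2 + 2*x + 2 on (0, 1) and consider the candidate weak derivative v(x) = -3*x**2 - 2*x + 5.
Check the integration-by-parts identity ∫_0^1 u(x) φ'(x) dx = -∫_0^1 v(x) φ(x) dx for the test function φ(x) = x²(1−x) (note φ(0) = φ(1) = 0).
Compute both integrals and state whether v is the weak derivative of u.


LHS = 1/30, RHS = -13/60. No, v is not the weak derivative of u.

u(x) = -x**3 - x**2 + 2*x + 2, classical derivative u'(x) = -3*x**2 - 2*x + 2.
φ(x) = x²(1−x), so φ'(x) = x*(2 - 3*x).
Note φ(0) = φ(1) = 0, so the boundary term u·φ vanishes.
LHS = ∫_0^1 u(x) φ'(x) dx = ∫_0^1 (3*x^5 + x^4 - 8*x^3 - 2*x^2 + 4*x) dx. Term by term:
  ∫_0^1 3*x^5 dx = 1/2;  ∫_0^1 x^4 dx = 1/5;  ∫_0^1 -8*x^3 dx = -2;
  ∫_0^1 -2*x^2 dx = -2/3;  ∫_0^1 4*x dx = 2.
Sum: 1/2 + 1/5 − 2 − 2/3 + 2 = 1/30.
So LHS = 1/30.
∫_0^1 v(x) φ(x) dx = ∫_0^1 (3*x^5 - x^4 - 7*x^3 + 5*x^2) dx. Term by term:
  ∫_0^1 3*x^5 dx = 1/2;  ∫_0^1 -x^4 dx = -1/5;  ∫_0^1 -7*x^3 dx = -7/4;
  ∫_0^1 5*x^2 dx = 5/3.
Sum: 1/2 − 1/5 − 7/4 + 5/3 = 13/60.
So RHS = -∫_0^1 v(x) φ(x) dx = -13/60.
LHS − RHS = 1/4 ≠ 0, so the identity fails.
(For a valid weak derivative the identity must hold for EVERY test function, in particular this one. The failure shows v is NOT the weak derivative of u.)
Correct weak derivative would be u'(x) = -3*x**2 - 2*x + 2.


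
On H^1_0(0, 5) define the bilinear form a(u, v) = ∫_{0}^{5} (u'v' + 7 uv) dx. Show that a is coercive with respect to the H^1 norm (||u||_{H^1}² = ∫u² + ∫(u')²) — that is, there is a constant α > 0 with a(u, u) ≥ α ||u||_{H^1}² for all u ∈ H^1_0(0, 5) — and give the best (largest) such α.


α = 1

Coercivity of a(·,·) on H^1_0(0, 5) means a(u, u) ≥ α ||u||_{H^1}² for every u ∈ H^1_0.
The interval has length L = 5, and Poincaré/coercivity depend only on L. Here a(u, u) = ∫(u')² + (7)·∫u².
Here c = 7 ≥ 1, so a(u,u) = ∫(u')² + c∫u² ≥ ∫(u')² + ∫u² = ||u||_{H^1}², i.e. α = 1 works. No larger α is possible: a(u,u) ≥ α||u||_{H^1}² means (1−α)∫(u')² ≥ (α−c)∫u², and for the modes u_n = sin(nπ(x−x₀)/L) (x₀ the left endpoint) one has ∫u_n²/∫(u_n')² = (L/(nπ))² → 0, so a(u_n,u_n)/||u_n||_{H^1}² → 1. Hence the optimal constant is α = 1.
Therefore α = 1.


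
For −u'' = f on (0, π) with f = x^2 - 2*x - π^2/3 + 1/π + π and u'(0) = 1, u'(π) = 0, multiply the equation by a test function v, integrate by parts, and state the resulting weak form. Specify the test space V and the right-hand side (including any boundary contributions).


V = H^1(0, π) (v unrestricted at boundary; u is determined up to an additive constant); weak form: ∫_0^π u'v' dx = ∫_0^π (x^2 - 2*x - π^2/3 + 1/π + π) v dx − v(0) for all v ∈ V.

Multiply both sides by a test function v and integrate from 0 to π:
  ∫_0^π −u''(x) v(x) dx = ∫_0^π f(x) v(x) dx.
Integrate the LHS by parts once:
  ∫_0^π −u'' v dx = −[u'(x) v(x)]_0^π + ∫_0^π u'(x) v'(x) dx.
Thus ∫_0^π u'(x) v'(x) dx = ∫_0^π f(x) v(x) dx + [u'(x) v(x)]_0^π.
Choose V so that boundary terms are either known or forced to vanish.
u has inhomogeneous Neumann u'(0) = 1, u'(π) = 0. [u' v]_0^π = (0)·v(π) − (1)·v(0) = − v(0). Take V = H^1(0, π); boundary term becomes part of RHS.
Weak formulation: find u (satisfying any essential BC) such that ∫_0^π u'(x) v'(x) dx = ∫_0^π f v dx − v(0) for all v ∈ V (Neumann data are natural BCs: they enter the RHS as boundary terms).
Substituting f(x) = x^2 - 2*x - π^2/3 + 1/π + π, the right-hand side is ∫_0^π (x^2 - 2*x - π^2/3 + 1/π + π) v dx − v(0).
Compatibility check (pure Neumann): taking v ≡ 1 ∈ V gives 0 = ∫_0^π f dx + (0) − (1), i.e. ∫_0^π f dx must equal u'(0) − u'(π) = 1. Indeed ∫_0^π (x^2 - 2*x - π^2/3 + 1/π + π) dx = 1, so the data are compatible. The solution is then unique only up to an additive constant (fix it e.g. by requiring ∫_0^π u dx = 0).
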